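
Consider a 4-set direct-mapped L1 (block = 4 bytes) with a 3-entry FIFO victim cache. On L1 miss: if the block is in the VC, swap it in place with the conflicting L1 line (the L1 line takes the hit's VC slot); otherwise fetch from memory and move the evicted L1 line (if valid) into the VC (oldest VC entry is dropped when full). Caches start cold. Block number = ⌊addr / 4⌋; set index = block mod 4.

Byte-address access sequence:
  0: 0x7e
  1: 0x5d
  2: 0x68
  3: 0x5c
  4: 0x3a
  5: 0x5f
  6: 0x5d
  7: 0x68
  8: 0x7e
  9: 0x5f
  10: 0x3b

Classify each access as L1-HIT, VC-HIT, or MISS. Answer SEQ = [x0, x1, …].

SEQ = [MISS, MISS, MISS, L1-HIT, MISS, L1-HIT, L1-HIT, VC-HIT, VC-HIT, VC-HIT, VC-HIT]

  [0] addr=0x7e blk=31 s=3: MISS | VC []
  [1] addr=0x5d blk=23 s=3: MISS | VC [31]
  [2] addr=0x68 blk=26 s=2: MISS | VC [31]
  [3] addr=0x5c blk=23 s=3: L1-HIT | VC [31]
  [4] addr=0x3a blk=14 s=2: MISS | VC [31, 26]
  [5] addr=0x5f blk=23 s=3: L1-HIT | VC [31, 26]
  [6] addr=0x5d blk=23 s=3: L1-HIT | VC [31, 26]
  [7] addr=0x68 blk=26 s=2: VC-HIT | VC [31, 14]
  [8] addr=0x7e blk=31 s=3: VC-HIT | VC [23, 14]
  [9] addr=0x5f blk=23 s=3: VC-HIT | VC [31, 14]
  [10] addr=0x3b blk=14 s=2: VC-HIT | VC [31, 26]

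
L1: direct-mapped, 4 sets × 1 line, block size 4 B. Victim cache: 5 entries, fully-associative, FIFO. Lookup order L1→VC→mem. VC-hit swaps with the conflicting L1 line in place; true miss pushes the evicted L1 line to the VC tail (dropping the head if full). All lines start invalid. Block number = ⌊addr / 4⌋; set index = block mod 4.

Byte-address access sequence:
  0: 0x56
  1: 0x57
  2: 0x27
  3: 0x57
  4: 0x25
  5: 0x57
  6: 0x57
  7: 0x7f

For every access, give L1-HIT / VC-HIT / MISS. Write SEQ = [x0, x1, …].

SEQ = [MISS, L1-HIT, MISS, VC-HIT, VC-HIT, VC-HIT, L1-HIT, MISS]

0: 0x56 (blk 21, set 1) → MISS  vc=[]
1: 0x57 (blk 21, set 1) → L1-HIT  vc=[]
2: 0x27 (blk 9, set 1) → MISS  vc=[21]
3: 0x57 (blk 21, set 1) → VC-HIT  vc=[9]
4: 0x25 (blk 9, set 1) → VC-HIT  vc=[21]
5: 0x57 (blk 21, set 1) → VC-HIT  vc=[9]
6: 0x57 (blk 21, set 1) → L1-HIT  vc=[9]
7: 0x7f (blk 31, set 3) → MISS  vc=[9]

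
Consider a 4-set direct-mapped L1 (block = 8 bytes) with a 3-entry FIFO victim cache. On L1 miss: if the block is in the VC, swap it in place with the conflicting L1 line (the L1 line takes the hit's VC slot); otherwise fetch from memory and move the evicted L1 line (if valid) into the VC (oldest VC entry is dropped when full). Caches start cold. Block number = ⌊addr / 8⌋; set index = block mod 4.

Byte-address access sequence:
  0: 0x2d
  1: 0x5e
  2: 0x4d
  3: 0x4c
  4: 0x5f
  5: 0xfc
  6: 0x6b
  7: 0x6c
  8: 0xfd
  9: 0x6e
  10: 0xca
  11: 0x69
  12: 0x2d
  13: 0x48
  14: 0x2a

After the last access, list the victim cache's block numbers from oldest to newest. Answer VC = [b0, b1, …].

#0 0x2d→b5/s1 MISS; vc=[]
#1 0x5e→b11/s3 MISS; vc=[]
#2 0x4d→b9/s1 MISS; vc=[5]
#3 0x4c→b9/s1 L1-HIT; vc=[5]
#4 0x5f→b11/s3 L1-HIT; vc=[5]
#5 0xfc→b31/s3 MISS; vc=[5,11]
#6 0x6b→b13/s1 MISS; vc=[5,11,9]
#7 0x6c→b13/s1 L1-HIT; vc=[5,11,9]
#8 0xfd→b31/s3 L1-HIT; vc=[5,11,9]
#9 0x6e→b13/s1 L1-HIT; vc=[5,11,9]
#10 0xca→b25/s1 MISS; vc=[11,9,13]
#11 0x69→b13/s1 VC-HIT; vc=[11,9,25]
#12 0x2d→b5/s1 MISS; vc=[9,25,13]
#13 0x48→b9/s1 VC-HIT; vc=[5,25,13]
#14 0x2a→b5/s1 VC-HIT; vc=[9,25,13]

VC = [9, 25, 13]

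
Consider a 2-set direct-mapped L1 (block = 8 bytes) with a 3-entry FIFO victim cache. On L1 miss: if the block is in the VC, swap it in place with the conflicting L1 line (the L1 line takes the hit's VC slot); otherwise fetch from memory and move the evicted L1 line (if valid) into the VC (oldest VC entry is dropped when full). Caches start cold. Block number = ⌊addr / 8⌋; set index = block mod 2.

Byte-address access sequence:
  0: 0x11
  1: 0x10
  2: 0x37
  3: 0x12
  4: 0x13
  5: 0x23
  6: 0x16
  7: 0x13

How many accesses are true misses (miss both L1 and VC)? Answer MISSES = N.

MISSES = 3

  [0] addr=0x11 blk=2 s=0: MISS | VC []
  [1] addr=0x10 blk=2 s=0: L1-HIT | VC []
  [2] addr=0x37 blk=6 s=0: MISS | VC [2]
  [3] addr=0x12 blk=2 s=0: VC-HIT | VC [6]
  [4] addr=0x13 blk=2 s=0: L1-HIT | VC [6]
  [5] addr=0x23 blk=4 s=0: MISS | VC [6, 2]
  [6] addr=0x16 blk=2 s=0: VC-HIT | VC [6, 4]
  [7] addr=0x13 blk=2 s=0: L1-HIT | VC [6, 4]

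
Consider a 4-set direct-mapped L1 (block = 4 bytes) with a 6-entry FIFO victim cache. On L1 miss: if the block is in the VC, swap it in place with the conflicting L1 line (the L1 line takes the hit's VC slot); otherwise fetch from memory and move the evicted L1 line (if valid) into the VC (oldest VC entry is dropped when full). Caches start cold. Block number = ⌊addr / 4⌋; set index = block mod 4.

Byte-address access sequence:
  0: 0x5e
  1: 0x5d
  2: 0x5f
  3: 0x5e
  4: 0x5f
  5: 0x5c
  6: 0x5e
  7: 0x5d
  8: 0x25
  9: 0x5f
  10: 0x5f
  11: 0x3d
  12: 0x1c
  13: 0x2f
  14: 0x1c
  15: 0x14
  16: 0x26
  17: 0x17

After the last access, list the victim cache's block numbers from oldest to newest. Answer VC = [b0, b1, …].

VC = [23, 15, 11, 9]

  [0] addr=0x5e blk=23 s=3: MISS | VC []
  [1] addr=0x5d blk=23 s=3: L1-HIT | VC []
  [2] addr=0x5f blk=23 s=3: L1-HIT | VC []
  [3] addr=0x5e blk=23 s=3: L1-HIT | VC []
  [4] addr=0x5f blk=23 s=3: L1-HIT | VC []
  [5] addr=0x5c blk=23 s=3: L1-HIT | VC []
  [6] addr=0x5e blk=23 s=3: L1-HIT | VC []
  [7] addr=0x5d blk=23 s=3: L1-HIT | VC []
  [8] addr=0x25 blk=9 s=1: MISS | VC []
  [9] addr=0x5f blk=23 s=3: L1-HIT | VC []
  [10] addr=0x5f blk=23 s=3: L1-HIT | VC []
  [11] addr=0x3d blk=15 s=3: MISS | VC [23]
  [12] addr=0x1c blk=7 s=3: MISS | VC [23, 15]
  [13] addr=0x2f blk=11 s=3: MISS | VC [23, 15, 7]
  [14] addr=0x1c blk=7 s=3: VC-HIT | VC [23, 15, 11]
  [15] addr=0x14 blk=5 s=1: MISS | VC [23, 15, 11, 9]
  [16] addr=0x26 blk=9 s=1: VC-HIT | VC [23, 15, 11, 5]
  [17] addr=0x17 blk=5 s=1: VC-HIT | VC [23, 15, 11, 9]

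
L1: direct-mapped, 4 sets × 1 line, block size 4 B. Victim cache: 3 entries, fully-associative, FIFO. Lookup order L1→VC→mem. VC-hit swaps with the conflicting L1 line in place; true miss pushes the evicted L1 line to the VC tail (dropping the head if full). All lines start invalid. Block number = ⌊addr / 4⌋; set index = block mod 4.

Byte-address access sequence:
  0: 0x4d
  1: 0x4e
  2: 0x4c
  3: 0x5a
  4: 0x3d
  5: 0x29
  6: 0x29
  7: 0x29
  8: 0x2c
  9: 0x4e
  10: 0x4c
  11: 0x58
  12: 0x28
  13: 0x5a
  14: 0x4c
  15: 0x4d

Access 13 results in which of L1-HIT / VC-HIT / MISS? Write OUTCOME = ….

0: 0x4d (blk 19, set 3) → MISS  vc=[]
1: 0x4e (blk 19, set 3) → L1-HIT  vc=[]
2: 0x4c (blk 19, set 3) → L1-HIT  vc=[]
3: 0x5a (blk 22, set 2) → MISS  vc=[]
4: 0x3d (blk 15, set 3) → MISS  vc=[19]
5: 0x29 (blk 10, set 2) → MISS  vc=[19, 22]
6: 0x29 (blk 10, set 2) → L1-HIT  vc=[19, 22]
7: 0x29 (blk 10, set 2) → L1-HIT  vc=[19, 22]
8: 0x2c (blk 11, set 3) → MISS  vc=[19, 22, 15]
9: 0x4e (blk 19, set 3) → VC-HIT  vc=[11, 22, 15]
10: 0x4c (blk 19, set 3) → L1-HIT  vc=[11, 22, 15]
11: 0x58 (blk 22, set 2) → VC-HIT  vc=[11, 10, 15]
12: 0x28 (blk 10, set 2) → VC-HIT  vc=[11, 22, 15]
13: 0x5a (blk 22, set 2) → VC-HIT  vc=[11, 10, 15]
14: 0x4c (blk 19, set 3) → L1-HIT  vc=[11, 10, 15]
15: 0x4d (blk 19, set 3) → L1-HIT  vc=[11, 10, 15]

OUTCOME = VC-HIT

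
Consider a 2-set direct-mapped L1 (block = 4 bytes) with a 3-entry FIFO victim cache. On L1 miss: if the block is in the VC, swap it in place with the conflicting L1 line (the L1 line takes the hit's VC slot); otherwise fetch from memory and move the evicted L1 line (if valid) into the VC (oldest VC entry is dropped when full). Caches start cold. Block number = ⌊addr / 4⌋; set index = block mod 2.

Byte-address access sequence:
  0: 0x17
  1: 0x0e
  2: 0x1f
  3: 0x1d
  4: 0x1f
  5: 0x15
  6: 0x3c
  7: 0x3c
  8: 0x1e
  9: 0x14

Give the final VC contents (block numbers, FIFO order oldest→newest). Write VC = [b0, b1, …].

0: 0x17 (blk 5, set 1) → MISS  vc=[]
1: 0xe (blk 3, set 1) → MISS  vc=[5]
2: 0x1f (blk 7, set 1) → MISS  vc=[5, 3]
3: 0x1d (blk 7, set 1) → L1-HIT  vc=[5, 3]
4: 0x1f (blk 7, set 1) → L1-HIT  vc=[5, 3]
5: 0x15 (blk 5, set 1) → VC-HIT  vc=[7, 3]
6: 0x3c (blk 15, set 1) → MISS  vc=[7, 3, 5]
7: 0x3c (blk 15, set 1) → L1-HIT  vc=[7, 3, 5]
8: 0x1e (blk 7, set 1) → VC-HIT  vc=[15, 3, 5]
9: 0x14 (blk 5, set 1) → VC-HIT  vc=[15, 3, 7]

VC = [15, 3, 7]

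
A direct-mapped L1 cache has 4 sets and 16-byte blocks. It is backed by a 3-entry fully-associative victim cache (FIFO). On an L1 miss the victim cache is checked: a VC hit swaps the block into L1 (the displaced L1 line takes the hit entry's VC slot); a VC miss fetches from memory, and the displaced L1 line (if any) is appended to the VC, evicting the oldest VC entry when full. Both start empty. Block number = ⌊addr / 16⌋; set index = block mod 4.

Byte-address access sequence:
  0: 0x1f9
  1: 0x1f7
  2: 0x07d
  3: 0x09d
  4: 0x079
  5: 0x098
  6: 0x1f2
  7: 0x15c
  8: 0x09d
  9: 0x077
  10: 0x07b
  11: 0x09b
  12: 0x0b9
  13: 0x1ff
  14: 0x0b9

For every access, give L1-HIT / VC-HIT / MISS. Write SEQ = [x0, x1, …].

SEQ = [MISS, L1-HIT, MISS, MISS, L1-HIT, L1-HIT, VC-HIT, MISS, VC-HIT, VC-HIT, L1-HIT, L1-HIT, MISS, VC-HIT, VC-HIT]

0: 0x1f9 (blk 31, set 3) → MISS  vc=[]
1: 0x1f7 (blk 31, set 3) → L1-HIT  vc=[]
2: 0x7d (blk 7, set 3) → MISS  vc=[31]
3: 0x9d (blk 9, set 1) → MISS  vc=[31]
4: 0x79 (blk 7, set 3) → L1-HIT  vc=[31]
5: 0x98 (blk 9, set 1) → L1-HIT  vc=[31]
6: 0x1f2 (blk 31, set 3) → VC-HIT  vc=[7]
7: 0x15c (blk 21, set 1) → MISS  vc=[7, 9]
8: 0x9d (blk 9, set 1) → VC-HIT  vc=[7, 21]
9: 0x77 (blk 7, set 3) → VC-HIT  vc=[31, 21]
10: 0x7b (blk 7, set 3) → L1-HIT  vc=[31, 21]
11: 0x9b (blk 9, set 1) → L1-HIT  vc=[31, 21]
12: 0xb9 (blk 11, set 3) → MISS  vc=[31, 21, 7]
13: 0x1ff (blk 31, set 3) → VC-HIT  vc=[11, 21, 7]
14: 0xb9 (blk 11, set 3) → VC-HIT  vc=[31, 21, 7]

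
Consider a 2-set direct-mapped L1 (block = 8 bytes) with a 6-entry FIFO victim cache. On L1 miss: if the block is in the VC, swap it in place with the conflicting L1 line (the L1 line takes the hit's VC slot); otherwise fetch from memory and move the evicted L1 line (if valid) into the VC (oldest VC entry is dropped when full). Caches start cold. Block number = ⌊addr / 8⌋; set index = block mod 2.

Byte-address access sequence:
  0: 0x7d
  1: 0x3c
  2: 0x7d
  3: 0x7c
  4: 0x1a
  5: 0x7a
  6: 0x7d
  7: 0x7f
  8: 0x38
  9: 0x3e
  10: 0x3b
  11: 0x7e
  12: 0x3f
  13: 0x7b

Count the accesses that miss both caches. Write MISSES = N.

MISSES = 3

0: 0x7d (blk 15, set 1) → MISS  vc=[]
1: 0x3c (blk 7, set 1) → MISS  vc=[15]
2: 0x7d (blk 15, set 1) → VC-HIT  vc=[7]
3: 0x7c (blk 15, set 1) → L1-HIT  vc=[7]
4: 0x1a (blk 3, set 1) → MISS  vc=[7, 15]
5: 0x7a (blk 15, set 1) → VC-HIT  vc=[7, 3]
6: 0x7d (blk 15, set 1) → L1-HIT  vc=[7, 3]
7: 0x7f (blk 15, set 1) → L1-HIT  vc=[7, 3]
8: 0x38 (blk 7, set 1) → VC-HIT  vc=[15, 3]
9: 0x3e (blk 7, set 1) → L1-HIT  vc=[15, 3]
10: 0x3b (blk 7, set 1) → L1-HIT  vc=[15, 3]
11: 0x7e (blk 15, set 1) → VC-HIT  vc=[7, 3]
12: 0x3f (blk 7, set 1) → VC-HIT  vc=[15, 3]
13: 0x7b (blk 15, set 1) → VC-HIT  vc=[7, 3]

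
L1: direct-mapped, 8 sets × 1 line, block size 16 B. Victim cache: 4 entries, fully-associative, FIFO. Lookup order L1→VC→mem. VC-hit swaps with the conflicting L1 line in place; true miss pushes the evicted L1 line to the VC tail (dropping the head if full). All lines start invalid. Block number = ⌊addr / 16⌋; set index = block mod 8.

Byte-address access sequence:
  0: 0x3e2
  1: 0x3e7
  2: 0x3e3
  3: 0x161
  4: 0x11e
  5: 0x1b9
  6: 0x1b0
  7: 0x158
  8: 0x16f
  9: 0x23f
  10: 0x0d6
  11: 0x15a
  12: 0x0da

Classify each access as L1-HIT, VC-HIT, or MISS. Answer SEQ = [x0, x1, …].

  [0] addr=0x3e2 blk=62 s=6: MISS | VC []
  [1] addr=0x3e7 blk=62 s=6: L1-HIT | VC []
  [2] addr=0x3e3 blk=62 s=6: L1-HIT | VC []
  [3] addr=0x161 blk=22 s=6: MISS | VC [62]
  [4] addr=0x11e blk=17 s=1: MISS | VC [62]
  [5] addr=0x1b9 blk=27 s=3: MISS | VC [62]
  [6] addr=0x1b0 blk=27 s=3: L1-HIT | VC [62]
  [7] addr=0x158 blk=21 s=5: MISS | VC [62]
  [8] addr=0x16f blk=22 s=6: L1-HIT | VC [62]
  [9] addr=0x23f blk=35 s=3: MISS | VC [62, 27]
  [10] addr=0xd6 blk=13 s=5: MISS | VC [62, 27, 21]
  [11] addr=0x15a blk=21 s=5: VC-HIT | VC [62, 27, 13]
  [12] addr=0xda blk=13 s=5: VC-HIT | VC [62, 27, 21]

SEQ = [MISS, L1-HIT, L1-HIT, MISS, MISS, MISS, L1-HIT, MISS, L1-HIT, MISS, MISS, VC-HIT, VC-HIT]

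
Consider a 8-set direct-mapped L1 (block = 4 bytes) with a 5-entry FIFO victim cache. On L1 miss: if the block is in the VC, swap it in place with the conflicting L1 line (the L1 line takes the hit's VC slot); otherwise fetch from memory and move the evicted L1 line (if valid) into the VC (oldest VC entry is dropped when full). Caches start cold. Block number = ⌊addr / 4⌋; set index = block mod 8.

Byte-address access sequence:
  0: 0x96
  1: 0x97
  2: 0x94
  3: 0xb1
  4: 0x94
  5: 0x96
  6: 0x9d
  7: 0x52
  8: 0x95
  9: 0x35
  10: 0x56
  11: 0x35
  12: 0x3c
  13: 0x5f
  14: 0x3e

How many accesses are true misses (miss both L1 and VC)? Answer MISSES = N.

#0 0x96→b37/s5 MISS; vc=[]
#1 0x97→b37/s5 L1-HIT; vc=[]
#2 0x94→b37/s5 L1-HIT; vc=[]
#3 0xb1→b44/s4 MISS; vc=[]
#4 0x94→b37/s5 L1-HIT; vc=[]
#5 0x96→b37/s5 L1-HIT; vc=[]
#6 0x9d→b39/s7 MISS; vc=[]
#7 0x52→b20/s4 MISS; vc=[44]
#8 0x95→b37/s5 L1-HIT; vc=[44]
#9 0x35→b13/s5 MISS; vc=[44,37]
#10 0x56→b21/s5 MISS; vc=[44,37,13]
#11 0x35→b13/s5 VC-HIT; vc=[44,37,21]
#12 0x3c→b15/s7 MISS; vc=[44,37,21,39]
#13 0x5f→b23/s7 MISS; vc=[44,37,21,39,15]
#14 0x3e→b15/s7 VC-HIT; vc=[44,37,21,39,23]

MISSES = 8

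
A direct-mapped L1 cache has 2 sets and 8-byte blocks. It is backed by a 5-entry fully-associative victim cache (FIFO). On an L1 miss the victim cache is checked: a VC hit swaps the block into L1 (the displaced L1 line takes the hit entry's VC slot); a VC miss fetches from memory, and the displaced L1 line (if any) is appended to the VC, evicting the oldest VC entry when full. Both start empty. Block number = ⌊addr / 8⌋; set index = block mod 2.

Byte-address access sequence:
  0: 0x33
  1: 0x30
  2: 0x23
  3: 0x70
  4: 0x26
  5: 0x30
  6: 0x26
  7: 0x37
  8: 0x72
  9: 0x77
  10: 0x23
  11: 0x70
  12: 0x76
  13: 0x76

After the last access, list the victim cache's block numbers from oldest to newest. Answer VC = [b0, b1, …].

#0 0x33→b6/s0 MISS; vc=[]
#1 0x30→b6/s0 L1-HIT; vc=[]
#2 0x23→b4/s0 MISS; vc=[6]
#3 0x70→b14/s0 MISS; vc=[6,4]
#4 0x26→b4/s0 VC-HIT; vc=[6,14]
#5 0x30→b6/s0 VC-HIT; vc=[4,14]
#6 0x26→b4/s0 VC-HIT; vc=[6,14]
#7 0x37→b6/s0 VC-HIT; vc=[4,14]
#8 0x72→b14/s0 VC-HIT; vc=[4,6]
#9 0x77→b14/s0 L1-HIT; vc=[4,6]
#10 0x23→b4/s0 VC-HIT; vc=[14,6]
#11 0x70→b14/s0 VC-HIT; vc=[4,6]
#12 0x76→b14/s0 L1-HIT; vc=[4,6]
#13 0x76→b14/s0 L1-HIT; vc=[4,6]

VC = [4, 6]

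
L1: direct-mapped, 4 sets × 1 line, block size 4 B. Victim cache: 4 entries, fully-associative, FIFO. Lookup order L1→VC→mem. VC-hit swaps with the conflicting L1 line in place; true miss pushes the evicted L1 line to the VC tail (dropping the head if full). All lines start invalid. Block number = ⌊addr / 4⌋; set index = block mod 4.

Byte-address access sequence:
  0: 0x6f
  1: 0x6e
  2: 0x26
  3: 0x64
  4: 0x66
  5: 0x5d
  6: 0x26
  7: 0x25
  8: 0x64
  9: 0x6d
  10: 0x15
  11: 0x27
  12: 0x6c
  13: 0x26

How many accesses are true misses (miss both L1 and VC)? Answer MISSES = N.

MISSES = 5

  [0] addr=0x6f blk=27 s=3: MISS | VC []
  [1] addr=0x6e blk=27 s=3: L1-HIT | VC []
  [2] addr=0x26 blk=9 s=1: MISS | VC []
  [3] addr=0x64 blk=25 s=1: MISS | VC [9]
  [4] addr=0x66 blk=25 s=1: L1-HIT | VC [9]
  [5] addr=0x5d blk=23 s=3: MISS | VC [9, 27]
  [6] addr=0x26 blk=9 s=1: VC-HIT | VC [25, 27]
  [7] addr=0x25 blk=9 s=1: L1-HIT | VC [25, 27]
  [8] addr=0x64 blk=25 s=1: VC-HIT | VC [9, 27]
  [9] addr=0x6d blk=27 s=3: VC-HIT | VC [9, 23]
  [10] addr=0x15 blk=5 s=1: MISS | VC [9, 23, 25]
  [11] addr=0x27 blk=9 s=1: VC-HIT | VC [5, 23, 25]
  [12] addr=0x6c blk=27 s=3: L1-HIT | VC [5, 23, 25]
  [13] addr=0x26 blk=9 s=1: L1-HIT | VC [5, 23, 25]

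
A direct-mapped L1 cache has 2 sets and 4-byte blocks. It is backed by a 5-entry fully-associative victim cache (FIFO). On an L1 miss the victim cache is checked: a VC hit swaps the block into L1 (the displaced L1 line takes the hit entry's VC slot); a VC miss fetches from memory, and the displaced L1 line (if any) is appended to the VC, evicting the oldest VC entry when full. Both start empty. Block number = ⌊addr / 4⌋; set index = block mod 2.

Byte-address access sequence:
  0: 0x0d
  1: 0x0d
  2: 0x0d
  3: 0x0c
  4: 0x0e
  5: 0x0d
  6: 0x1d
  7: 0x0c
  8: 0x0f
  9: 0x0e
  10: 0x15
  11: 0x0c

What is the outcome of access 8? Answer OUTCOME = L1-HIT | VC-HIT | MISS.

0: 0xd (blk 3, set 1) → MISS  vc=[]
1: 0xd (blk 3, set 1) → L1-HIT  vc=[]
2: 0xd (blk 3, set 1) → L1-HIT  vc=[]
3: 0xc (blk 3, set 1) → L1-HIT  vc=[]
4: 0xe (blk 3, set 1) → L1-HIT  vc=[]
5: 0xd (blk 3, set 1) → L1-HIT  vc=[]
6: 0x1d (blk 7, set 1) → MISS  vc=[3]
7: 0xc (blk 3, set 1) → VC-HIT  vc=[7]
8: 0xf (blk 3, set 1) → L1-HIT  vc=[7]
9: 0xe (blk 3, set 1) → L1-HIT  vc=[7]
10: 0x15 (blk 5, set 1) → MISS  vc=[7, 3]
11: 0xc (blk 3, set 1) → VC-HIT  vc=[7, 5]

OUTCOME = L1-HIT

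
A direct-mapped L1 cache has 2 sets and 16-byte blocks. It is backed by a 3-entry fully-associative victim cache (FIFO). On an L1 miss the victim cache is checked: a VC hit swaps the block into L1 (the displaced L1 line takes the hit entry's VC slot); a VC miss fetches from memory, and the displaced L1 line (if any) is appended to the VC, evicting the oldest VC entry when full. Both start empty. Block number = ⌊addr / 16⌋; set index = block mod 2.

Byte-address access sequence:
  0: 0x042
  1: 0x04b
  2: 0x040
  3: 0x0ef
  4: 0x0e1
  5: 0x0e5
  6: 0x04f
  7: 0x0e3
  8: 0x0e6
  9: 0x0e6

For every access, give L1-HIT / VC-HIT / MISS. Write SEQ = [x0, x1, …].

  [0] addr=0x42 blk=4 s=0: MISS | VC []
  [1] addr=0x4b blk=4 s=0: L1-HIT | VC []
  [2] addr=0x40 blk=4 s=0: L1-HIT | VC []
  [3] addr=0xef blk=14 s=0: MISS | VC [4]
  [4] addr=0xe1 blk=14 s=0: L1-HIT | VC [4]
  [5] addr=0xe5 blk=14 s=0: L1-HIT | VC [4]
  [6] addr=0x4f blk=4 s=0: VC-HIT | VC [14]
  [7] addr=0xe3 blk=14 s=0: VC-HIT | VC [4]
  [8] addr=0xe6 blk=14 s=0: L1-HIT | VC [4]
  [9] addr=0xe6 blk=14 s=0: L1-HIT | VC [4]

SEQ = [MISS, L1-HIT, L1-HIT, MISS, L1-HIT, L1-HIT, VC-HIT, VC-HIT, L1-HIT, L1-HIT]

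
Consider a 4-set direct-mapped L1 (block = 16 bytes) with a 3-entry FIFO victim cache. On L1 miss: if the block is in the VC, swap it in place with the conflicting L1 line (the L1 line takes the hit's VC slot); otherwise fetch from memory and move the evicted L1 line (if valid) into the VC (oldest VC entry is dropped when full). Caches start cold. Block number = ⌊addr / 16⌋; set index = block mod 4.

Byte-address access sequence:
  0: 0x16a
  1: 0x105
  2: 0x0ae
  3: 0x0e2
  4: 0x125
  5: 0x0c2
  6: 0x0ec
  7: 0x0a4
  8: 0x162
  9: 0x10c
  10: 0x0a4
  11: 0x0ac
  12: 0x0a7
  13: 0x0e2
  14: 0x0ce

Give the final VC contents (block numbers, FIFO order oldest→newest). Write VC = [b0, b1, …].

VC = [16, 22, 10]

  [0] addr=0x16a blk=22 s=2: MISS | VC []
  [1] addr=0x105 blk=16 s=0: MISS | VC []
  [2] addr=0xae blk=10 s=2: MISS | VC [22]
  [3] addr=0xe2 blk=14 s=2: MISS | VC [22, 10]
  [4] addr=0x125 blk=18 s=2: MISS | VC [22, 10, 14]
  [5] addr=0xc2 blk=12 s=0: MISS | VC [10, 14, 16]
  [6] addr=0xec blk=14 s=2: VC-HIT | VC [10, 18, 16]
  [7] addr=0xa4 blk=10 s=2: VC-HIT | VC [14, 18, 16]
  [8] addr=0x162 blk=22 s=2: MISS | VC [18, 16, 10]
  [9] addr=0x10c blk=16 s=0: VC-HIT | VC [18, 12, 10]
  [10] addr=0xa4 blk=10 s=2: VC-HIT | VC [18, 12, 22]
  [11] addr=0xac blk=10 s=2: L1-HIT | VC [18, 12, 22]
  [12] addr=0xa7 blk=10 s=2: L1-HIT | VC [18, 12, 22]
  [13] addr=0xe2 blk=14 s=2: MISS | VC [12, 22, 10]
  [14] addr=0xce blk=12 s=0: VC-HIT | VC [16, 22, 10]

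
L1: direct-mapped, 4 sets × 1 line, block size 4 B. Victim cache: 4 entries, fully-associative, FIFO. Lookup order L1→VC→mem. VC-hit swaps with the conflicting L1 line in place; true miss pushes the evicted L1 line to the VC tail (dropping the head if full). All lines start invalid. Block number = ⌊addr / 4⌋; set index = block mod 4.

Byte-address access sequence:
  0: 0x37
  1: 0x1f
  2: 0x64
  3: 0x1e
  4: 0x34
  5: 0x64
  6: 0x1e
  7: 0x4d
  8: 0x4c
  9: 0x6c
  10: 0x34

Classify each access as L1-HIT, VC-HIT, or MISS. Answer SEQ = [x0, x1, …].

#0 0x37→b13/s1 MISS; vc=[]
#1 0x1f→b7/s3 MISS; vc=[]
#2 0x64→b25/s1 MISS; vc=[13]
#3 0x1e→b7/s3 L1-HIT; vc=[13]
#4 0x34→b13/s1 VC-HIT; vc=[25]
#5 0x64→b25/s1 VC-HIT; vc=[13]
#6 0x1e→b7/s3 L1-HIT; vc=[13]
#7 0x4d→b19/s3 MISS; vc=[13,7]
#8 0x4c→b19/s3 L1-HIT; vc=[13,7]
#9 0x6c→b27/s3 MISS; vc=[13,7,19]
#10 0x34→b13/s1 VC-HIT; vc=[25,7,19]

SEQ = [MISS, MISS, MISS, L1-HIT, VC-HIT, VC-HIT, L1-HIT, MISS, L1-HIT, MISS, VC-HIT]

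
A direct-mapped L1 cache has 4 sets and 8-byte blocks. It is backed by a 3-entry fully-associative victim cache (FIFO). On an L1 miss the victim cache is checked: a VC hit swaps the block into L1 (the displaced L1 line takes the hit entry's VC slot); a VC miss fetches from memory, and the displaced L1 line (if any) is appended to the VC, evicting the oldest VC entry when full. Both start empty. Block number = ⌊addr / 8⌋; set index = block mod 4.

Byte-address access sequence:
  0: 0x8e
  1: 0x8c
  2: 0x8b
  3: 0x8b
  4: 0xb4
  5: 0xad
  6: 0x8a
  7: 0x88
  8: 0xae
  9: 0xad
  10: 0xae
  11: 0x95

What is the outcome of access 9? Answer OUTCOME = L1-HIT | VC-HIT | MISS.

#0 0x8e→b17/s1 MISS; vc=[]
#1 0x8c→b17/s1 L1-HIT; vc=[]
#2 0x8b→b17/s1 L1-HIT; vc=[]
#3 0x8b→b17/s1 L1-HIT; vc=[]
#4 0xb4→b22/s2 MISS; vc=[]
#5 0xad→b21/s1 MISS; vc=[17]
#6 0x8a→b17/s1 VC-HIT; vc=[21]
#7 0x88→b17/s1 L1-HIT; vc=[21]
#8 0xae→b21/s1 VC-HIT; vc=[17]
#9 0xad→b21/s1 L1-HIT; vc=[17]
#10 0xae→b21/s1 L1-HIT; vc=[17]
#11 0x95→b18/s2 MISS; vc=[17,22]

OUTCOME = L1-HIT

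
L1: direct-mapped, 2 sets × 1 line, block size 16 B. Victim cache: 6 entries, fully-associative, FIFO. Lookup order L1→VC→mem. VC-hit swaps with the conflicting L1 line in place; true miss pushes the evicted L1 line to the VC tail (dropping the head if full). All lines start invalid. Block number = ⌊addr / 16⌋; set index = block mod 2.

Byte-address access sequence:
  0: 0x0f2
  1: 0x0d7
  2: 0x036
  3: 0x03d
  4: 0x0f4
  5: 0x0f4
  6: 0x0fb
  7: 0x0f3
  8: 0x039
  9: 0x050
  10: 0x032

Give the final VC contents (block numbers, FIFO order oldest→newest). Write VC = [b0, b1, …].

VC = [15, 13, 5]

  [0] addr=0xf2 blk=15 s=1: MISS | VC []
  [1] addr=0xd7 blk=13 s=1: MISS | VC [15]
  [2] addr=0x36 blk=3 s=1: MISS | VC [15, 13]
  [3] addr=0x3d blk=3 s=1: L1-HIT | VC [15, 13]
  [4] addr=0xf4 blk=15 s=1: VC-HIT | VC [3, 13]
  [5] addr=0xf4 blk=15 s=1: L1-HIT | VC [3, 13]
  [6] addr=0xfb blk=15 s=1: L1-HIT | VC [3, 13]
  [7] addr=0xf3 blk=15 s=1: L1-HIT | VC [3, 13]
  [8] addr=0x39 blk=3 s=1: VC-HIT | VC [15, 13]
  [9] addr=0x50 blk=5 s=1: MISS | VC [15, 13, 3]
  [10] addr=0x32 blk=3 s=1: VC-HIT | VC [15, 13, 5]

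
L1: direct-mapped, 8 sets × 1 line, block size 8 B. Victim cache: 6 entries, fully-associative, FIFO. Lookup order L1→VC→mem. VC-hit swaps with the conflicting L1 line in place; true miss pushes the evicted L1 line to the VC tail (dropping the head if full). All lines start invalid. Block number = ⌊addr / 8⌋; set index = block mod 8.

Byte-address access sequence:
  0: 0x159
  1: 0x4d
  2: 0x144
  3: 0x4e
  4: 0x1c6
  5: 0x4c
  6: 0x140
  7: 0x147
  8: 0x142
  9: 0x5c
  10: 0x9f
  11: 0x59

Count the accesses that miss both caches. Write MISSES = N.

MISSES = 6

#0 0x159→b43/s3 MISS; vc=[]
#1 0x4d→b9/s1 MISS; vc=[]
#2 0x144→b40/s0 MISS; vc=[]
#3 0x4e→b9/s1 L1-HIT; vc=[]
#4 0x1c6→b56/s0 MISS; vc=[40]
#5 0x4c→b9/s1 L1-HIT; vc=[40]
#6 0x140→b40/s0 VC-HIT; vc=[56]
#7 0x147→b40/s0 L1-HIT; vc=[56]
#8 0x142→b40/s0 L1-HIT; vc=[56]
#9 0x5c→b11/s3 MISS; vc=[56,43]
#10 0x9f→b19/s3 MISS; vc=[56,43,11]
#11 0x59→b11/s3 VC-HIT; vc=[56,43,19]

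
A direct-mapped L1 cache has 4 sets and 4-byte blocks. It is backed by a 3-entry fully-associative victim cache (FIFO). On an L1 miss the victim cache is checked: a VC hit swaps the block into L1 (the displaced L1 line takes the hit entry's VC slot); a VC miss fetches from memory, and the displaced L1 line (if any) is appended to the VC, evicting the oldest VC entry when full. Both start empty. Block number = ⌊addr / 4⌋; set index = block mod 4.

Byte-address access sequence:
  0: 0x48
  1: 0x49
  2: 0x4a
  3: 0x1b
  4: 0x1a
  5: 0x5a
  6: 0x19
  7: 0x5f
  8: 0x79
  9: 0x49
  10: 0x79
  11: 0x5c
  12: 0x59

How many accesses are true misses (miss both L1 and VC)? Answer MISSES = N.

MISSES = 5

  [0] addr=0x48 blk=18 s=2: MISS | VC []
  [1] addr=0x49 blk=18 s=2: L1-HIT | VC []
  [2] addr=0x4a blk=18 s=2: L1-HIT | VC []
  [3] addr=0x1b blk=6 s=2: MISS | VC [18]
  [4] addr=0x1a blk=6 s=2: L1-HIT | VC [18]
  [5] addr=0x5a blk=22 s=2: MISS | VC [18, 6]
  [6] addr=0x19 blk=6 s=2: VC-HIT | VC [18, 22]
  [7] addr=0x5f blk=23 s=3: MISS | VC [18, 22]
  [8] addr=0x79 blk=30 s=2: MISS | VC [18, 22, 6]
  [9] addr=0x49 blk=18 s=2: VC-HIT | VC [30, 22, 6]
  [10] addr=0x79 blk=30 s=2: VC-HIT | VC [18, 22, 6]
  [11] addr=0x5c blk=23 s=3: L1-HIT | VC [18, 22, 6]
  [12] addr=0x59 blk=22 s=2: VC-HIT | VC [18, 30, 6]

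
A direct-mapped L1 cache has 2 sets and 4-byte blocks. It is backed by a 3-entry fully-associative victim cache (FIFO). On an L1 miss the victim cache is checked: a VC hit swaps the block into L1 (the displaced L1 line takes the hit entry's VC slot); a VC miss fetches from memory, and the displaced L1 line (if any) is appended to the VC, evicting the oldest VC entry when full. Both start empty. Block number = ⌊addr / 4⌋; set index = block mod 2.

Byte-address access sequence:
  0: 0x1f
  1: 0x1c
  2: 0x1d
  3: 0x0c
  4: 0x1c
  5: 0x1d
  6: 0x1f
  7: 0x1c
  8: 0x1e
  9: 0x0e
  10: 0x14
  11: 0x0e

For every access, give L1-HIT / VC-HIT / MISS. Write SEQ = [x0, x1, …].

SEQ = [MISS, L1-HIT, L1-HIT, MISS, VC-HIT, L1-HIT, L1-HIT, L1-HIT, L1-HIT, VC-HIT, MISS, VC-HIT]

#0 0x1f→b7/s1 MISS; vc=[]
#1 0x1c→b7/s1 L1-HIT; vc=[]
#2 0x1d→b7/s1 L1-HIT; vc=[]
#3 0xc→b3/s1 MISS; vc=[7]
#4 0x1c→b7/s1 VC-HIT; vc=[3]
#5 0x1d→b7/s1 L1-HIT; vc=[3]
#6 0x1f→b7/s1 L1-HIT; vc=[3]
#7 0x1c→b7/s1 L1-HIT; vc=[3]
#8 0x1e→b7/s1 L1-HIT; vc=[3]
#9 0xe→b3/s1 VC-HIT; vc=[7]
#10 0x14→b5/s1 MISS; vc=[7,3]
#11 0xe→b3/s1 VC-HIT; vc=[7,5]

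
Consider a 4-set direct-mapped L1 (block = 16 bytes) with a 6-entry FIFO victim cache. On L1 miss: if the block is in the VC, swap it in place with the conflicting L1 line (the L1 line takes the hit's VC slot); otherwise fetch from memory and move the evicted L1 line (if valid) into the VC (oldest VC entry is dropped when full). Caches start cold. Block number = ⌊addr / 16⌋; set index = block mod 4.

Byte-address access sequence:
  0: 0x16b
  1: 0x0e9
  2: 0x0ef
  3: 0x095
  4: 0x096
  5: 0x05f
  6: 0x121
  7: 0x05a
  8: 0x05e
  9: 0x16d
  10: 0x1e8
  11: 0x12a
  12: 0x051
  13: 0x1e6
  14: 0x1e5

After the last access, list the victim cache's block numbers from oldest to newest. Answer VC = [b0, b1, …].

VC = [18, 9, 14, 22]

  [0] addr=0x16b blk=22 s=2: MISS | VC []
  [1] addr=0xe9 blk=14 s=2: MISS | VC [22]
  [2] addr=0xef blk=14 s=2: L1-HIT | VC [22]
  [3] addr=0x95 blk=9 s=1: MISS | VC [22]
  [4] addr=0x96 blk=9 s=1: L1-HIT | VC [22]
  [5] addr=0x5f blk=5 s=1: MISS | VC [22, 9]
  [6] addr=0x121 blk=18 s=2: MISS | VC [22, 9, 14]
  [7] addr=0x5a blk=5 s=1: L1-HIT | VC [22, 9, 14]
  [8] addr=0x5e blk=5 s=1: L1-HIT | VC [22, 9, 14]
  [9] addr=0x16d blk=22 s=2: VC-HIT | VC [18, 9, 14]
  [10] addr=0x1e8 blk=30 s=2: MISS | VC [18, 9, 14, 22]
  [11] addr=0x12a blk=18 s=2: VC-HIT | VC [30, 9, 14, 22]
  [12] addr=0x51 blk=5 s=1: L1-HIT | VC [30, 9, 14, 22]
  [13] addr=0x1e6 blk=30 s=2: VC-HIT | VC [18, 9, 14, 22]
  [14] addr=0x1e5 blk=30 s=2: L1-HIT | VC [18, 9, 14, 22]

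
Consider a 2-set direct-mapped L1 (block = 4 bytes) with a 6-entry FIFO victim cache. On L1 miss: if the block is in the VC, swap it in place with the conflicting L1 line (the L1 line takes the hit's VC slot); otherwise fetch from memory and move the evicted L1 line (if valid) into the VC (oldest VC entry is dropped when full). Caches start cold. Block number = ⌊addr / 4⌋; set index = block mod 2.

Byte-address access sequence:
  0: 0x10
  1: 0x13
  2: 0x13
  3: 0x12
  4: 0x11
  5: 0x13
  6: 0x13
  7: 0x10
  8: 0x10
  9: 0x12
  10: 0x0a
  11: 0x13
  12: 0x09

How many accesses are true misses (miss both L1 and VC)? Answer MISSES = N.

MISSES = 2

0: 0x10 (blk 4, set 0) → MISS  vc=[]
1: 0x13 (blk 4, set 0) → L1-HIT  vc=[]
2: 0x13 (blk 4, set 0) → L1-HIT  vc=[]
3: 0x12 (blk 4, set 0) → L1-HIT  vc=[]
4: 0x11 (blk 4, set 0) → L1-HIT  vc=[]
5: 0x13 (blk 4, set 0) → L1-HIT  vc=[]
6: 0x13 (blk 4, set 0) → L1-HIT  vc=[]
7: 0x10 (blk 4, set 0) → L1-HIT  vc=[]
8: 0x10 (blk 4, set 0) → L1-HIT  vc=[]
9: 0x12 (blk 4, set 0) → L1-HIT  vc=[]
10: 0xa (blk 2, set 0) → MISS  vc=[4]
11: 0x13 (blk 4, set 0) → VC-HIT  vc=[2]
12: 0x9 (blk 2, set 0) → VC-HIT  vc=[4]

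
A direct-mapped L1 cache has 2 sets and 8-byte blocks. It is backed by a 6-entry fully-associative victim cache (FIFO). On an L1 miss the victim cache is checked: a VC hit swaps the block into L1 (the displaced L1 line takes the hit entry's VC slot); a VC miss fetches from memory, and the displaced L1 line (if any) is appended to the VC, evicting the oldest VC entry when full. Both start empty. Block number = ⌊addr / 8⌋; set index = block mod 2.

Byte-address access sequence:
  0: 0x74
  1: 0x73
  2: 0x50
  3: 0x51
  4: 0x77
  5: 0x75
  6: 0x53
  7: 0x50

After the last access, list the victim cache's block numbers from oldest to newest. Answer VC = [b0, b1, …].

0: 0x74 (blk 14, set 0) → MISS  vc=[]
1: 0x73 (blk 14, set 0) → L1-HIT  vc=[]
2: 0x50 (blk 10, set 0) → MISS  vc=[14]
3: 0x51 (blk 10, set 0) → L1-HIT  vc=[14]
4: 0x77 (blk 14, set 0) → VC-HIT  vc=[10]
5: 0x75 (blk 14, set 0) → L1-HIT  vc=[10]
6: 0x53 (blk 10, set 0) → VC-HIT  vc=[14]
7: 0x50 (blk 10, set 0) → L1-HIT  vc=[14]

VC = [14]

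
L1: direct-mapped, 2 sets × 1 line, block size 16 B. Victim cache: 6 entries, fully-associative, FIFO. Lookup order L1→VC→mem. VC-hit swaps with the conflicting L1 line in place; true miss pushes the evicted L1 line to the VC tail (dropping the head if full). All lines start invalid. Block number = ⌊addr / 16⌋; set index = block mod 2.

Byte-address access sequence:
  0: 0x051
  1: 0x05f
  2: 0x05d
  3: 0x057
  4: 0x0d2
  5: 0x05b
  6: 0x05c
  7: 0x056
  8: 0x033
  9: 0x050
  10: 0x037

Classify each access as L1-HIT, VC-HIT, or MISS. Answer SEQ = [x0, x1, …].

SEQ = [MISS, L1-HIT, L1-HIT, L1-HIT, MISS, VC-HIT, L1-HIT, L1-HIT, MISS, VC-HIT, VC-HIT]

0: 0x51 (blk 5, set 1) → MISS  vc=[]
1: 0x5f (blk 5, set 1) → L1-HIT  vc=[]
2: 0x5d (blk 5, set 1) → L1-HIT  vc=[]
3: 0x57 (blk 5, set 1) → L1-HIT  vc=[]
4: 0xd2 (blk 13, set 1) → MISS  vc=[5]
5: 0x5b (blk 5, set 1) → VC-HIT  vc=[13]
6: 0x5c (blk 5, set 1) → L1-HIT  vc=[13]
7: 0x56 (blk 5, set 1) → L1-HIT  vc=[13]
8: 0x33 (blk 3, set 1) → MISS  vc=[13, 5]
9: 0x50 (blk 5, set 1) → VC-HIT  vc=[13, 3]
10: 0x37 (blk 3, set 1) → VC-HIT  vc=[13, 5]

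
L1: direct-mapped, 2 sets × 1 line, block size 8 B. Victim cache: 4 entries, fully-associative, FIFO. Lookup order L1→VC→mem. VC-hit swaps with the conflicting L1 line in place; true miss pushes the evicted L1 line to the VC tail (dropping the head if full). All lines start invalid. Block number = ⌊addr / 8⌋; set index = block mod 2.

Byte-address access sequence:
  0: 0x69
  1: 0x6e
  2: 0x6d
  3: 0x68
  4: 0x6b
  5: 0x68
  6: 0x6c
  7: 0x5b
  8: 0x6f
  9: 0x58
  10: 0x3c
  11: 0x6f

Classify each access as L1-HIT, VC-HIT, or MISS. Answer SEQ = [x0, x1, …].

SEQ = [MISS, L1-HIT, L1-HIT, L1-HIT, L1-HIT, L1-HIT, L1-HIT, MISS, VC-HIT, VC-HIT, MISS, VC-HIT]

#0 0x69→b13/s1 MISS; vc=[]
#1 0x6e→b13/s1 L1-HIT; vc=[]
#2 0x6d→b13/s1 L1-HIT; vc=[]
#3 0x68→b13/s1 L1-HIT; vc=[]
#4 0x6b→b13/s1 L1-HIT; vc=[]
#5 0x68→b13/s1 L1-HIT; vc=[]
#6 0x6c→b13/s1 L1-HIT; vc=[]
#7 0x5b→b11/s1 MISS; vc=[13]
#8 0x6f→b13/s1 VC-HIT; vc=[11]
#9 0x58→b11/s1 VC-HIT; vc=[13]
#10 0x3c→b7/s1 MISS; vc=[13,11]
#11 0x6f→b13/s1 VC-HIT; vc=[7,11]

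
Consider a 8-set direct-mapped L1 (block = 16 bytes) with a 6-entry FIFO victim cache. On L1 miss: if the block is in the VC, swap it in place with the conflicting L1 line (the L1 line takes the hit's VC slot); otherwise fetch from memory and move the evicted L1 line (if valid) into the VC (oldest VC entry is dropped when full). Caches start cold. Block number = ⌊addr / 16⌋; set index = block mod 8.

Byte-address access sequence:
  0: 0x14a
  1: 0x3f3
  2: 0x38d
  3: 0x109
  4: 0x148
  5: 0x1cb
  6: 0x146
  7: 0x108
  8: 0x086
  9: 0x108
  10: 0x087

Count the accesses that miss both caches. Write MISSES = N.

MISSES = 6

0: 0x14a (blk 20, set 4) → MISS  vc=[]
1: 0x3f3 (blk 63, set 7) → MISS  vc=[]
2: 0x38d (blk 56, set 0) → MISS  vc=[]
3: 0x109 (blk 16, set 0) → MISS  vc=[56]
4: 0x148 (blk 20, set 4) → L1-HIT  vc=[56]
5: 0x1cb (blk 28, set 4) → MISS  vc=[56, 20]
6: 0x146 (blk 20, set 4) → VC-HIT  vc=[56, 28]
7: 0x108 (blk 16, set 0) → L1-HIT  vc=[56, 28]
8: 0x86 (blk 8, set 0) → MISS  vc=[56, 28, 16]
9: 0x108 (blk 16, set 0) → VC-HIT  vc=[56, 28, 8]
10: 0x87 (blk 8, set 0) → VC-HIT  vc=[56, 28, 16]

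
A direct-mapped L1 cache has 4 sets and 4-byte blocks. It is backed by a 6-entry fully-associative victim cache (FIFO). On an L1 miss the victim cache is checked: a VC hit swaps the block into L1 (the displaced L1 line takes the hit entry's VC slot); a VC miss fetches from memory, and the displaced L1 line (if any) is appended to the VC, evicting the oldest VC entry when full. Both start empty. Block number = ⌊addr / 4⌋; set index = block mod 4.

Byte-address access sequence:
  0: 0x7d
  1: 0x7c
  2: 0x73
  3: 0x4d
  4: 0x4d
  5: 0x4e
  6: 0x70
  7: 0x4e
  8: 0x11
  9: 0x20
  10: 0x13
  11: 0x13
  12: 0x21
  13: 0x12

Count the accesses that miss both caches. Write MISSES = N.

MISSES = 5

0: 0x7d (blk 31, set 3) → MISS  vc=[]
1: 0x7c (blk 31, set 3) → L1-HIT  vc=[]
2: 0x73 (blk 28, set 0) → MISS  vc=[]
3: 0x4d (blk 19, set 3) → MISS  vc=[31]
4: 0x4d (blk 19, set 3) → L1-HIT  vc=[31]
5: 0x4e (blk 19, set 3) → L1-HIT  vc=[31]
6: 0x70 (blk 28, set 0) → L1-HIT  vc=[31]
7: 0x4e (blk 19, set 3) → L1-HIT  vc=[31]
8: 0x11 (blk 4, set 0) → MISS  vc=[31, 28]
9: 0x20 (blk 8, set 0) → MISS  vc=[31, 28, 4]
10: 0x13 (blk 4, set 0) → VC-HIT  vc=[31, 28, 8]
11: 0x13 (blk 4, set 0) → L1-HIT  vc=[31, 28, 8]
12: 0x21 (blk 8, set 0) → VC-HIT  vc=[31, 28, 4]
13: 0x12 (blk 4, set 0) → VC-HIT  vc=[31, 28, 8]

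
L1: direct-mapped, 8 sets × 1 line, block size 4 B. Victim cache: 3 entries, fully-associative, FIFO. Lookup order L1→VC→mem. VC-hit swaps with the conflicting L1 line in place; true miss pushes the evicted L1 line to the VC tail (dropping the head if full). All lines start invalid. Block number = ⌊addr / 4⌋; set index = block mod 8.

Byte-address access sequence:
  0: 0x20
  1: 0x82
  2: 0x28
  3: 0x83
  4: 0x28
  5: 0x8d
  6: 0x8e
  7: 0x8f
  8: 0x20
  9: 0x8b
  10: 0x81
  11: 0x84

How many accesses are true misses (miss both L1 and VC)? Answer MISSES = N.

MISSES = 6

0: 0x20 (blk 8, set 0) → MISS  vc=[]
1: 0x82 (blk 32, set 0) → MISS  vc=[8]
2: 0x28 (blk 10, set 2) → MISS  vc=[8]
3: 0x83 (blk 32, set 0) → L1-HIT  vc=[8]
4: 0x28 (blk 10, set 2) → L1-HIT  vc=[8]
5: 0x8d (blk 35, set 3) → MISS  vc=[8]
6: 0x8e (blk 35, set 3) → L1-HIT  vc=[8]
7: 0x8f (blk 35, set 3) → L1-HIT  vc=[8]
8: 0x20 (blk 8, set 0) → VC-HIT  vc=[32]
9: 0x8b (blk 34, set 2) → MISS  vc=[32, 10]
10: 0x81 (blk 32, set 0) → VC-HIT  vc=[8, 10]
11: 0x84 (blk 33, set 1) → MISS  vc=[8, 10]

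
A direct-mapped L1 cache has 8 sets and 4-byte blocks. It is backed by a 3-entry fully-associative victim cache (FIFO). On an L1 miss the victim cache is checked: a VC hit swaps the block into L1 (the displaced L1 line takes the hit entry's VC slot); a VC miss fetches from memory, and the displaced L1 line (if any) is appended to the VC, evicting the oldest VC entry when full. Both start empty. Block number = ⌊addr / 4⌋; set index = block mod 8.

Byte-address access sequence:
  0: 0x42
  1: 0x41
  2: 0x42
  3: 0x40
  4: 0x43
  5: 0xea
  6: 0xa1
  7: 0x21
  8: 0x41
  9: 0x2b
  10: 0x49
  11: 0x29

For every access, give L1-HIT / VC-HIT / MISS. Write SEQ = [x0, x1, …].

SEQ = [MISS, L1-HIT, L1-HIT, L1-HIT, L1-HIT, MISS, MISS, MISS, VC-HIT, MISS, MISS, VC-HIT]

#0 0x42→b16/s0 MISS; vc=[]
#1 0x41→b16/s0 L1-HIT; vc=[]
#2 0x42→b16/s0 L1-HIT; vc=[]
#3 0x40→b16/s0 L1-HIT; vc=[]
#4 0x43→b16/s0 L1-HIT; vc=[]
#5 0xea→b58/s2 MISS; vc=[]
#6 0xa1→b40/s0 MISS; vc=[16]
#7 0x21→b8/s0 MISS; vc=[16,40]
#8 0x41→b16/s0 VC-HIT; vc=[8,40]
#9 0x2b→b10/s2 MISS; vc=[8,40,58]
#10 0x49→b18/s2 MISS; vc=[40,58,10]
#11 0x29→b10/s2 VC-HIT; vc=[40,58,18]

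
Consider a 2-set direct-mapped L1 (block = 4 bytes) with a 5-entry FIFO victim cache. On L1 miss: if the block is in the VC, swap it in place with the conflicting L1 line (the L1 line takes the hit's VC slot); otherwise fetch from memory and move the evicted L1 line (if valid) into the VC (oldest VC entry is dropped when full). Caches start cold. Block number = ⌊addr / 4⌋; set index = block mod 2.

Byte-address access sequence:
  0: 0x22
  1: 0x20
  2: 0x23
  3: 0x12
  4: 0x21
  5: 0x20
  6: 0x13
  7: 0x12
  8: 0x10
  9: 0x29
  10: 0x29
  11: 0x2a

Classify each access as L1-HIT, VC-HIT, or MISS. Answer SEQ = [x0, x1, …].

0: 0x22 (blk 8, set 0) → MISS  vc=[]
1: 0x20 (blk 8, set 0) → L1-HIT  vc=[]
2: 0x23 (blk 8, set 0) → L1-HIT  vc=[]
3: 0x12 (blk 4, set 0) → MISS  vc=[8]
4: 0x21 (blk 8, set 0) → VC-HIT  vc=[4]
5: 0x20 (blk 8, set 0) → L1-HIT  vc=[4]
6: 0x13 (blk 4, set 0) → VC-HIT  vc=[8]
7: 0x12 (blk 4, set 0) → L1-HIT  vc=[8]
8: 0x10 (blk 4, set 0) → L1-HIT  vc=[8]
9: 0x29 (blk 10, set 0) → MISS  vc=[8, 4]
10: 0x29 (blk 10, set 0) → L1-HIT  vc=[8, 4]
11: 0x2a (blk 10, set 0) → L1-HIT  vc=[8, 4]

SEQ = [MISS, L1-HIT, L1-HIT, MISS, VC-HIT, L1-HIT, VC-HIT, L1-HIT, L1-HIT, MISS, L1-HIT, L1-HIT]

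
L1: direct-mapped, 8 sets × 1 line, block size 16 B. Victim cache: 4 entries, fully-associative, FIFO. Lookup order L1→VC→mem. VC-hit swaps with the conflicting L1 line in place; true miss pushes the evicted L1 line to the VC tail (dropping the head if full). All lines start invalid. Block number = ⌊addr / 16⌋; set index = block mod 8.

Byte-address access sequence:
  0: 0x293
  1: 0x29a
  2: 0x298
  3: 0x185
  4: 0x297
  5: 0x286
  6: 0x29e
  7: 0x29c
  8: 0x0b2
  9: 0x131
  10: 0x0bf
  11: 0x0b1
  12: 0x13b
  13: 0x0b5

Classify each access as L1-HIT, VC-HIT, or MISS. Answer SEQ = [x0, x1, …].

#0 0x293→b41/s1 MISS; vc=[]
#1 0x29a→b41/s1 L1-HIT; vc=[]
#2 0x298→b41/s1 L1-HIT; vc=[]
#3 0x185→b24/s0 MISS; vc=[]
#4 0x297→b41/s1 L1-HIT; vc=[]
#5 0x286→b40/s0 MISS; vc=[24]
#6 0x29e→b41/s1 L1-HIT; vc=[24]
#7 0x29c→b41/s1 L1-HIT; vc=[24]
#8 0xb2→b11/s3 MISS; vc=[24]
#9 0x131→b19/s3 MISS; vc=[24,11]
#10 0xbf→b11/s3 VC-HIT; vc=[24,19]
#11 0xb1→b11/s3 L1-HIT; vc=[24,19]
#12 0x13b→b19/s3 VC-HIT; vc=[24,11]
#13 0xb5→b11/s3 VC-HIT; vc=[24,19]

SEQ = [MISS, L1-HIT, L1-HIT, MISS, L1-HIT, MISS, L1-HIT, L1-HIT, MISS, MISS, VC-HIT, L1-HIT, VC-HIT, VC-HIT]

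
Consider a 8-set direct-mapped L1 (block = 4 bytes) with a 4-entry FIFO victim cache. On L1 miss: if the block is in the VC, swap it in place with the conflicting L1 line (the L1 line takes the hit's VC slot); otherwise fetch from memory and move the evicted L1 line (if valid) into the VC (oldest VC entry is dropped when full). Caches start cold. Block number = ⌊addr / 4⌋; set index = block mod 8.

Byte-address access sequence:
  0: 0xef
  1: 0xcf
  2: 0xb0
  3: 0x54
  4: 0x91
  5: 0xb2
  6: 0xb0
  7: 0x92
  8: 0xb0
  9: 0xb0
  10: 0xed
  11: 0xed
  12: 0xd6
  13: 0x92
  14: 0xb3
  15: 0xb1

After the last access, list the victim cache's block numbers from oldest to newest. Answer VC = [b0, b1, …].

VC = [51, 36, 21]

  [0] addr=0xef blk=59 s=3: MISS | VC []
  [1] addr=0xcf blk=51 s=3: MISS | VC [59]
  [2] addr=0xb0 blk=44 s=4: MISS | VC [59]
  [3] addr=0x54 blk=21 s=5: MISS | VC [59]
  [4] addr=0x91 blk=36 s=4: MISS | VC [59, 44]
  [5] addr=0xb2 blk=44 s=4: VC-HIT | VC [59, 36]
  [6] addr=0xb0 blk=44 s=4: L1-HIT | VC [59, 36]
  [7] addr=0x92 blk=36 s=4: VC-HIT | VC [59, 44]
  [8] addr=0xb0 blk=44 s=4: VC-HIT | VC [59, 36]
  [9] addr=0xb0 blk=44 s=4: L1-HIT | VC [59, 36]
  [10] addr=0xed blk=59 s=3: VC-HIT | VC [51, 36]
  [11] addr=0xed blk=59 s=3: L1-HIT | VC [51, 36]
  [12] addr=0xd6 blk=53 s=5: MISS | VC [51, 36, 21]
  [13] addr=0x92 blk=36 s=4: VC-HIT | VC [51, 44, 21]
  [14] addr=0xb3 blk=44 s=4: VC-HIT | VC [51, 36, 21]
  [15] addr=0xb1 blk=44 s=4: L1-HIT | VC [51, 36, 21]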